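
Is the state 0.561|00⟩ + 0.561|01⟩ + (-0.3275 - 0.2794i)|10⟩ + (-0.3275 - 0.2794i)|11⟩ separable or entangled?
Separable

Writing the state as a|00⟩ + b|01⟩ + c|10⟩ + d|11⟩, it is a product state iff ad − bc = 0.
Here (a, b, c, d) = (0.561, 0.561, (-0.3275 - 0.2794i), (-0.3275 - 0.2794i)): ad − bc = (0.561)(-0.3275 - 0.2794i) − (0.561)(-0.3275 - 0.2794i) = 0, so the state is separable.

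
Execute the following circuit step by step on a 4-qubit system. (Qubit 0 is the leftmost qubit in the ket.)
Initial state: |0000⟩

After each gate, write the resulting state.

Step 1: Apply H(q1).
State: 1/√2|0000⟩ + 1/√2|0100⟩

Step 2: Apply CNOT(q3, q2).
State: 1/√2|0000⟩ + 1/√2|0100⟩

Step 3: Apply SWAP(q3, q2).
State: 1/√2|0000⟩ + 1/√2|0100⟩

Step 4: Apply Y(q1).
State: -(1/√2)i|0000⟩ + (1/√2)i|0100⟩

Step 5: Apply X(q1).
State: (1/√2)i|0000⟩ - (1/√2)i|0100⟩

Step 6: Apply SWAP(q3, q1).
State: (1/√2)i|0000⟩ - (1/√2)i|0001⟩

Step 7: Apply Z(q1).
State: (1/√2)i|0000⟩ - (1/√2)i|0001⟩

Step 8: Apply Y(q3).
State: -1/√2|0000⟩ - 1/√2|0001⟩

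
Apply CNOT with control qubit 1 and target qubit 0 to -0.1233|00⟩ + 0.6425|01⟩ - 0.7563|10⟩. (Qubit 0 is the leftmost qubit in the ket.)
-0.1233|00⟩ - 0.7563|10⟩ + 0.6425|11⟩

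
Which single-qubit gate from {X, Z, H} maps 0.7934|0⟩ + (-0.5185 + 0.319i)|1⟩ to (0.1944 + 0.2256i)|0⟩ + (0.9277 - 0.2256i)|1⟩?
H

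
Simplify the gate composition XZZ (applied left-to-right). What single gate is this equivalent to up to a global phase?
X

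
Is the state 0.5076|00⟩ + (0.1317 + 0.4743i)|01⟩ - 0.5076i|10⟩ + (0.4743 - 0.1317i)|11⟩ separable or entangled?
Separable

Writing the state as a|00⟩ + b|01⟩ + c|10⟩ + d|11⟩, it is a product state iff ad − bc = 0.
Here (a, b, c, d) = (0.5076, (0.1317 + 0.4743i), -0.5076i, (0.4743 - 0.1317i)): ad − bc = (0.5076)(0.4743 - 0.1317i) − (0.1317 + 0.4743i)(-0.5076i) = 0, so the state is separable.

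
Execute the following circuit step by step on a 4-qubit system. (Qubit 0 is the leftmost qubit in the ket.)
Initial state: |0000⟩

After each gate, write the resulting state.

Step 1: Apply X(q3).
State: |0001⟩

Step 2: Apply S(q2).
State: |0001⟩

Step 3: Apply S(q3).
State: i|0001⟩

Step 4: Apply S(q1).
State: i|0001⟩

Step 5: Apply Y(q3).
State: |0000⟩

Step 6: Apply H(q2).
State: 1/√2|0000⟩ + 1/√2|0010⟩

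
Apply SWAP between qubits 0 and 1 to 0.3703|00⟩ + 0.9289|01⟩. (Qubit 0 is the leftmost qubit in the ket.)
0.3703|00⟩ + 0.9289|10⟩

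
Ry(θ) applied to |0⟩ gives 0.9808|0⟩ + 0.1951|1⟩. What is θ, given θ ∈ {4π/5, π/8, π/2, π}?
π/8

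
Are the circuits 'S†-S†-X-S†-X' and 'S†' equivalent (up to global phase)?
Yes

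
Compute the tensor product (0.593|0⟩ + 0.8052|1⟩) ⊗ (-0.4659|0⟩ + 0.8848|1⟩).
-0.2763|00⟩ + 0.5247|01⟩ - 0.3751|10⟩ + 0.7124|11⟩

amp(|b₁b₂…⟩) = product of the factor amplitudes for bits b₁, b₂, …; only kets whose every factor amplitude is nonzero survive.
|00⟩: (0.593)(-0.4659) = -0.2763
|01⟩: (0.593)(0.8848) = 0.5247
|10⟩: (0.8052)(-0.4659) = -0.3751
|11⟩: (0.8052)(0.8848) = 0.7124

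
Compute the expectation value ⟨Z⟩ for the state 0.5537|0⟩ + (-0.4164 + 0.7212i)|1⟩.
-0.3869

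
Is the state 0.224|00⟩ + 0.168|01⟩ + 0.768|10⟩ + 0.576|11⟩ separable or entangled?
Separable

Writing the state as a|00⟩ + b|01⟩ + c|10⟩ + d|11⟩, it is a product state iff ad − bc = 0.
Here (a, b, c, d) = (0.224, 0.168, 0.768, 0.576): ad − bc = (0.224)(0.576) − (0.168)(0.768) = 0, so the state is separable.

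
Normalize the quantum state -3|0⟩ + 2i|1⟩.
-0.8321|0⟩ + 0.5547i|1⟩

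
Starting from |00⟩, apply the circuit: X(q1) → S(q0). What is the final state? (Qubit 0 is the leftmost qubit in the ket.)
|01⟩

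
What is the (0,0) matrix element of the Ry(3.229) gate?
-0.04369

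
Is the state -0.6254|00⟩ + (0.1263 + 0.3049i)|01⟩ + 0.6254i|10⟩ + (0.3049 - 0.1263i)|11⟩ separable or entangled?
Separable

Writing the state as a|00⟩ + b|01⟩ + c|10⟩ + d|11⟩, it is a product state iff ad − bc = 0.
Here (a, b, c, d) = (-0.6254, (0.1263 + 0.3049i), 0.6254i, (0.3049 - 0.1263i)): ad − bc = (-0.6254)(0.3049 - 0.1263i) − (0.1263 + 0.3049i)(0.6254i) = 0, so the state is separable.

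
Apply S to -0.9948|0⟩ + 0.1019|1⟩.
-0.9948|0⟩ + 0.1019i|1⟩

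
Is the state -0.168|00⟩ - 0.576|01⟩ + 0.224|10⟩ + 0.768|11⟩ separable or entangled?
Separable

Writing the state as a|00⟩ + b|01⟩ + c|10⟩ + d|11⟩, it is a product state iff ad − bc = 0.
Here (a, b, c, d) = (-0.168, -0.576, 0.224, 0.768): ad − bc = (-0.168)(0.768) − (-0.576)(0.224) = 0, so the state is separable.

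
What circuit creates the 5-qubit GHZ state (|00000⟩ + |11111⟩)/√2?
H(q0) → CNOT(q0,q1) → CNOT(q0,q2) → CNOT(q0,q3) → CNOT(q0,q4)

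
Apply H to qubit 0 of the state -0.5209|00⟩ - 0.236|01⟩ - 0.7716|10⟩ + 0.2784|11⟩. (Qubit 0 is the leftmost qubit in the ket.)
-0.9139|00⟩ + 0.02998|01⟩ + 0.1773|10⟩ - 0.3637|11⟩

H on qubit 0 mixes each pair of kets that differ only in qubit 0: amplitudes (a, b) of (|…0…⟩, |…1…⟩) become ((a + b)/√2, (a − b)/√2). Kets absent from the input have amplitude 0.
(|00⟩, |10⟩): (a, b) = (-0.5209, -0.7716) → (-0.9139, 0.1773)
(|01⟩, |11⟩): (a, b) = (-0.236, 0.2784) → (0.02998, -0.3637)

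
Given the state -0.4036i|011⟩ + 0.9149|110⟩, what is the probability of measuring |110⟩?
0.837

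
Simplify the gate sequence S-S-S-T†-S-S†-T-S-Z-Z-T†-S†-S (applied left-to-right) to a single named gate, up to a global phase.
T†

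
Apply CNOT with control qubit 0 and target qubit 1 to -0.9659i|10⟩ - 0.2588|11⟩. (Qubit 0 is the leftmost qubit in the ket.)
-0.2588|10⟩ - 0.9659i|11⟩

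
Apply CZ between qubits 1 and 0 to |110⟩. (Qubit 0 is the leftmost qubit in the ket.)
-|110⟩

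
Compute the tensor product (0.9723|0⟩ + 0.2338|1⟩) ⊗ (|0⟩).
0.9723|00⟩ + 0.2338|10⟩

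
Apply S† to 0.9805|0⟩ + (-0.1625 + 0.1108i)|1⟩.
0.9805|0⟩ + (0.1108 + 0.1625i)|1⟩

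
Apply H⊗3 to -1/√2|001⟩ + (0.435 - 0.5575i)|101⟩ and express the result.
(-0.0962 - 0.1971i)|000⟩ + (0.0962 + 0.1971i)|001⟩ + (-0.0962 - 0.1971i)|010⟩ + (0.0962 + 0.1971i)|011⟩ + (-0.4038 + 0.1971i)|100⟩ + (0.4038 - 0.1971i)|101⟩ + (-0.4038 + 0.1971i)|110⟩ + (0.4038 - 0.1971i)|111⟩

H⊗3 gives amp(|y⟩) = (1/2√2) Σ_x (−1)^(x·y) amp(|x⟩), where x·y is the number of positions in which both x and y have a 1.
|000⟩: (-1/√2 + (0.435 - 0.5575i))/(2√2) = (-0.0962 - 0.1971i)
|001⟩: (1/√2 - (0.435 - 0.5575i))/(2√2) = (0.0962 + 0.1971i)
|010⟩: (-1/√2 + (0.435 - 0.5575i))/(2√2) = (-0.0962 - 0.1971i)
|011⟩: (1/√2 - (0.435 - 0.5575i))/(2√2) = (0.0962 + 0.1971i)
|100⟩: (-1/√2 - (0.435 - 0.5575i))/(2√2) = (-0.4038 + 0.1971i)
|101⟩: (1/√2 + (0.435 - 0.5575i))/(2√2) = (0.4038 - 0.1971i)
|110⟩: (-1/√2 - (0.435 - 0.5575i))/(2√2) = (-0.4038 + 0.1971i)
|111⟩: (1/√2 + (0.435 - 0.5575i))/(2√2) = (0.4038 - 0.1971i)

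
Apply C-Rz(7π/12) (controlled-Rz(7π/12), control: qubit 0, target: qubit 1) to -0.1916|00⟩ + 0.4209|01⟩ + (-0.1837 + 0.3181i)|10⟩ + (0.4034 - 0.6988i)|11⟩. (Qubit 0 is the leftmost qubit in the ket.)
-0.1916|00⟩ + 0.4209|01⟩ + (0.1405 + 0.3394i)|10⟩ + (0.8 - 0.1054i)|11⟩

C-Rz(7π/12) leaves the control-|0⟩ kets |00⟩, |01⟩ unchanged and applies Rz(7π/12) to qubit 1 on the control-|1⟩ pair (|10⟩, |11⟩).
Rz(7π/12) = [[e^(−iθ/2), 0], [0, e^(iθ/2)]] with e^(±iθ/2) = cos(θ/2) ± i·sin(θ/2); θ = 7π/12, cos(θ/2) ≈ 0.608761, sin(θ/2) ≈ 0.793353.
With a = amp(|10⟩) = (-0.1837 + 0.3181i) and b = amp(|11⟩) = (0.4034 - 0.6988i):
new amp(|10⟩) = (0.608761 - 0.793353i)·a = (0.1405 + 0.3394i)
new amp(|11⟩) = (0.608761 + 0.793353i)·b = (0.8 - 0.1054i)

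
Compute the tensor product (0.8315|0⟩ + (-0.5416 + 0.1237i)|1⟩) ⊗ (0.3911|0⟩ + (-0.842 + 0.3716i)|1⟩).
0.3252|00⟩ + (-0.7001 + 0.309i)|01⟩ + (-0.2118 + 0.04838i)|10⟩ + (0.4101 - 0.3054i)|11⟩

amp(|b₁b₂…⟩) = product of the factor amplitudes for bits b₁, b₂, …; only kets whose every factor amplitude is nonzero survive.
|00⟩: (0.8315)(0.3911) = 0.3252
|01⟩: (0.8315)(-0.842 + 0.3716i) = (-0.7001 + 0.309i)
|10⟩: (-0.5416 + 0.1237i)(0.3911) = (-0.2118 + 0.04838i)
|11⟩: (-0.5416 + 0.1237i)(-0.842 + 0.3716i) = (0.4101 - 0.3054i)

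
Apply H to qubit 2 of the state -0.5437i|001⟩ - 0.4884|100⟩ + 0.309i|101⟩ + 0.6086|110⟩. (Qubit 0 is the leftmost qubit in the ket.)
-0.3845i|000⟩ + 0.3845i|001⟩ + (-0.3454 + 0.2185i)|100⟩ + (-0.3454 - 0.2185i)|101⟩ + 0.4303|110⟩ + 0.4303|111⟩

H on qubit 2 mixes each pair of kets that differ only in qubit 2: amplitudes (a, b) of (|…0…⟩, |…1…⟩) become ((a + b)/√2, (a − b)/√2). Kets absent from the input have amplitude 0.
(|000⟩, |001⟩): (a, b) = (0, -0.5437i) → (-0.3845i, 0.3845i)
(|100⟩, |101⟩): (a, b) = (-0.4884, 0.309i) → ((-0.3454 + 0.2185i), (-0.3454 - 0.2185i))
(|110⟩, |111⟩): (a, b) = (0.6086, 0) → (0.4303, 0.4303)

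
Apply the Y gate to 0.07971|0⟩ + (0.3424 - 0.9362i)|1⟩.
(-0.9362 - 0.3424i)|0⟩ + 0.07971i|1⟩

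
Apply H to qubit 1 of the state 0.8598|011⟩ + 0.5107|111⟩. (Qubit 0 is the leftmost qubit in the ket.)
0.608|001⟩ - 0.608|011⟩ + 0.3611|101⟩ - 0.3611|111⟩

H on qubit 1 mixes each pair of kets that differ only in qubit 1: amplitudes (a, b) of (|…0…⟩, |…1…⟩) become ((a + b)/√2, (a − b)/√2). Kets absent from the input have amplitude 0.
(|001⟩, |011⟩): (a, b) = (0, 0.8598) → (0.608, -0.608)
(|101⟩, |111⟩): (a, b) = (0, 0.5107) → (0.3611, -0.3611)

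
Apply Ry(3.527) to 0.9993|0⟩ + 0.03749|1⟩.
-0.2282|0⟩ + 0.9736|1⟩

Ry(3.527) = [[cos(θ/2), −sin(θ/2)], [sin(θ/2), cos(θ/2)]]; θ = 3.527, cos(θ/2) ≈ -0.191513, sin(θ/2) ≈ 0.98149.
With a = amp(|0⟩) = 0.9993 and b = amp(|1⟩) = 0.03749:
new amp(|0⟩) = (-0.191513)·a + (-0.98149)·b = -0.2282
new amp(|1⟩) = (0.98149)·a + (-0.191513)·b = 0.9736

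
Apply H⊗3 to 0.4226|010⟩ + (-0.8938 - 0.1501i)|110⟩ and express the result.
(-0.1666 - 0.05307i)|000⟩ + (-0.1666 - 0.05307i)|001⟩ + (0.1666 + 0.05307i)|010⟩ + (0.1666 + 0.05307i)|011⟩ + (0.4654 + 0.05307i)|100⟩ + (0.4654 + 0.05307i)|101⟩ + (-0.4654 - 0.05307i)|110⟩ + (-0.4654 - 0.05307i)|111⟩

H⊗3 gives amp(|y⟩) = (1/2√2) Σ_x (−1)^(x·y) amp(|x⟩), where x·y is the number of positions in which both x and y have a 1.
|000⟩: (0.4226 + (-0.8938 - 0.1501i))/(2√2) = (-0.1666 - 0.05307i)
|001⟩: (0.4226 + (-0.8938 - 0.1501i))/(2√2) = (-0.1666 - 0.05307i)
|010⟩: (-0.4226 - (-0.8938 - 0.1501i))/(2√2) = (0.1666 + 0.05307i)
|011⟩: (-0.4226 - (-0.8938 - 0.1501i))/(2√2) = (0.1666 + 0.05307i)
|100⟩: (0.4226 - (-0.8938 - 0.1501i))/(2√2) = (0.4654 + 0.05307i)
|101⟩: (0.4226 - (-0.8938 - 0.1501i))/(2√2) = (0.4654 + 0.05307i)
|110⟩: (-0.4226 + (-0.8938 - 0.1501i))/(2√2) = (-0.4654 - 0.05307i)
|111⟩: (-0.4226 + (-0.8938 - 0.1501i))/(2√2) = (-0.4654 - 0.05307i)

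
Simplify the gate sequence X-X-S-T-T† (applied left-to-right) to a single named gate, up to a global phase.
S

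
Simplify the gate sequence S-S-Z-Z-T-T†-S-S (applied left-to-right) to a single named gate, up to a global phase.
I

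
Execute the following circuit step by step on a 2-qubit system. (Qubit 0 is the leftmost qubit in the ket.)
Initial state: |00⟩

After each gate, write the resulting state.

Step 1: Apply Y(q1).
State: i|01⟩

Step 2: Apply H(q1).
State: (1/√2)i|00⟩ - (1/√2)i|01⟩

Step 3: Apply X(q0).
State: (1/√2)i|10⟩ - (1/√2)i|11⟩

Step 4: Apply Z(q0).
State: -(1/√2)i|10⟩ + (1/√2)i|11⟩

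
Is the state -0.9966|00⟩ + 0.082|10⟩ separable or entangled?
Separable

Writing the state as a|00⟩ + b|01⟩ + c|10⟩ + d|11⟩, it is a product state iff ad − bc = 0.
Here (a, b, c, d) = (-0.9966, 0, 0.082, 0): ad − bc = (-0.9966)(0) − (0)(0.082) = 0, so the state is separable.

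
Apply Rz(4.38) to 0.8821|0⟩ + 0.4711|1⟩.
(-0.512 - 0.7183i)|0⟩ + (-0.2734 + 0.3836i)|1⟩

Rz(4.38) = [[e^(−iθ/2), 0], [0, e^(iθ/2)]] with e^(±iθ/2) = cos(θ/2) ± i·sin(θ/2); θ = 4.38, cos(θ/2) ≈ -0.580387, sin(θ/2) ≈ 0.814341.
With a = amp(|0⟩) = 0.8821 and b = amp(|1⟩) = 0.4711:
new amp(|0⟩) = (-0.580387 - 0.814341i)·a = (-0.512 - 0.7183i)
new amp(|1⟩) = (-0.580387 + 0.814341i)·b = (-0.2734 + 0.3836i)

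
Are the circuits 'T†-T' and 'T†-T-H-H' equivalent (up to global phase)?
Yes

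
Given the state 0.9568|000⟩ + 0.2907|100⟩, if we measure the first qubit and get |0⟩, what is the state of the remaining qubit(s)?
|00⟩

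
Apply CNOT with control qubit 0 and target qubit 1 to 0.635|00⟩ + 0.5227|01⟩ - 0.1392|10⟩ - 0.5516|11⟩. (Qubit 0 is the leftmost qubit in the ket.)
0.635|00⟩ + 0.5227|01⟩ - 0.5516|10⟩ - 0.1392|11⟩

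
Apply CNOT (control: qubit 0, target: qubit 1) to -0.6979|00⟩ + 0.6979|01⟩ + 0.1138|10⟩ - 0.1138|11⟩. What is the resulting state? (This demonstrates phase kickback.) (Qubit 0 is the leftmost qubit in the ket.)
-0.6979|00⟩ + 0.6979|01⟩ - 0.1138|10⟩ + 0.1138|11⟩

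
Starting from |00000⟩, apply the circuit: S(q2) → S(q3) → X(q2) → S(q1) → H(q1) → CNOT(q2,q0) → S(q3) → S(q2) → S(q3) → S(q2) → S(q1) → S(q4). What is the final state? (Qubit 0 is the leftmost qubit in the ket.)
-1/√2|10100⟩ - (1/√2)i|11100⟩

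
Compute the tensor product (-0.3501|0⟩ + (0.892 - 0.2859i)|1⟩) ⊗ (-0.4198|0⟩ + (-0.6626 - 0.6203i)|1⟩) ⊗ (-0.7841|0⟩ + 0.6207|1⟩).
-0.1152|000⟩ + 0.09123|001⟩ + (-0.1819 - 0.1703i)|010⟩ + (0.144 + 0.1348i)|011⟩ + (0.2936 - 0.09411i)|100⟩ + (-0.2324 + 0.0745i)|101⟩ + (0.6025 + 0.2853i)|110⟩ + (-0.4769 - 0.2259i)|111⟩

amp(|b₁b₂…⟩) = product of the factor amplitudes for bits b₁, b₂, …; only kets whose every factor amplitude is nonzero survive.
|000⟩: (-0.3501)(-0.4198)(-0.7841) = -0.1152
|001⟩: (-0.3501)(-0.4198)(0.6207) = 0.09123
|010⟩: (-0.3501)(-0.6626 - 0.6203i)(-0.7841) = (-0.1819 - 0.1703i)
|011⟩: (-0.3501)(-0.6626 - 0.6203i)(0.6207) = (0.144 + 0.1348i)
|100⟩: (0.892 - 0.2859i)(-0.4198)(-0.7841) = (0.2936 - 0.09411i)
|101⟩: (0.892 - 0.2859i)(-0.4198)(0.6207) = (-0.2324 + 0.0745i)
|110⟩: (0.892 - 0.2859i)(-0.6626 - 0.6203i)(-0.7841) = (0.6025 + 0.2853i)
|111⟩: (0.892 - 0.2859i)(-0.6626 - 0.6203i)(0.6207) = (-0.4769 - 0.2259i)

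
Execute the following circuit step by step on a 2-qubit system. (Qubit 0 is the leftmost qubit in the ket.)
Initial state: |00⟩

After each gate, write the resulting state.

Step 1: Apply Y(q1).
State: i|01⟩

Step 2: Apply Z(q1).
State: -i|01⟩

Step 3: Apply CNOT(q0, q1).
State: -i|01⟩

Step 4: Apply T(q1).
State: (1/√2 - (1/√2)i)|01⟩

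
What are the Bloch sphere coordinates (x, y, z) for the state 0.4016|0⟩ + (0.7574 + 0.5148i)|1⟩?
(0.6083, 0.4135, -0.6774)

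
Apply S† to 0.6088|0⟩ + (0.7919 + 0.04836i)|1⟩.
0.6088|0⟩ + (0.04836 - 0.7919i)|1⟩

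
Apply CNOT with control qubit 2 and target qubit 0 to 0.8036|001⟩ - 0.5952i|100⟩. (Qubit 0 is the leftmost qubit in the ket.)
-0.5952i|100⟩ + 0.8036|101⟩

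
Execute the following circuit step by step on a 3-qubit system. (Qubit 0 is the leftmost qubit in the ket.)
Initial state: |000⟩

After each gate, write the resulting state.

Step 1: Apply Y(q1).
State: i|010⟩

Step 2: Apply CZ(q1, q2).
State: i|010⟩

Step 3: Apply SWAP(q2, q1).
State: i|001⟩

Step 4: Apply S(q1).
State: i|001⟩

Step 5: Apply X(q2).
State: i|000⟩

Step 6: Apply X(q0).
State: i|100⟩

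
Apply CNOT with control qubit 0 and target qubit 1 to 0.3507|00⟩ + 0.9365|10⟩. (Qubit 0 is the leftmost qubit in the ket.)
0.3507|00⟩ + 0.9365|11⟩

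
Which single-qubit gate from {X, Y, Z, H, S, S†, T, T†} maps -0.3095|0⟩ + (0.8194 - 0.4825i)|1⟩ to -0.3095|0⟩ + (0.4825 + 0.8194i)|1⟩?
S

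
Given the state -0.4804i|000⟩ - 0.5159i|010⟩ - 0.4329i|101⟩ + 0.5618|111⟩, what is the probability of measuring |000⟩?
0.2308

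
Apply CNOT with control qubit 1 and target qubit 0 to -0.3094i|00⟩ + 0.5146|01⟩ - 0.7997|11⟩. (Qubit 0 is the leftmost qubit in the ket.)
-0.3094i|00⟩ - 0.7997|01⟩ + 0.5146|11⟩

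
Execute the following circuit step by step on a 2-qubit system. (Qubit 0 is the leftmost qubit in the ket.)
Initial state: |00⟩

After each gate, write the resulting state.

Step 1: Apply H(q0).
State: 1/√2|00⟩ + 1/√2|10⟩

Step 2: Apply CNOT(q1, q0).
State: 1/√2|00⟩ + 1/√2|10⟩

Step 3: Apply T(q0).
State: 1/√2|00⟩ + (1/2 + (1/2)i)|10⟩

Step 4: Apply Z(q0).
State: 1/√2|00⟩ + (-1/2 - (1/2)i)|10⟩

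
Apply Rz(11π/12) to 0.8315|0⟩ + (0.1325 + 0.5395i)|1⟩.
(0.1085 - 0.8244i)|0⟩ + (-0.5176 + 0.2018i)|1⟩

Rz(11π/12) = [[e^(−iθ/2), 0], [0, e^(iθ/2)]] with e^(±iθ/2) = cos(θ/2) ± i·sin(θ/2); θ = 11π/12, cos(θ/2) ≈ 0.130526, sin(θ/2) ≈ 0.991445.
With a = amp(|0⟩) = 0.8315 and b = amp(|1⟩) = (0.1325 + 0.5395i):
new amp(|0⟩) = (0.130526 - 0.991445i)·a = (0.1085 - 0.8244i)
new amp(|1⟩) = (0.130526 + 0.991445i)·b = (-0.5176 + 0.2018i)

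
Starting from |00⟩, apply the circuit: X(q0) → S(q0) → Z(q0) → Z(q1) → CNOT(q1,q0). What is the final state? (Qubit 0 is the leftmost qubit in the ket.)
-i|10⟩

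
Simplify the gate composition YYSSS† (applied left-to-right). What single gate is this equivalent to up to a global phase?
S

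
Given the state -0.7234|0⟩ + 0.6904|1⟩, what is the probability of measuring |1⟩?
0.4767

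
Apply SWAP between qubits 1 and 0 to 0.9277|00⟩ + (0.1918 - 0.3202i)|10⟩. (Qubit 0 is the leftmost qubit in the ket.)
0.9277|00⟩ + (0.1918 - 0.3202i)|01⟩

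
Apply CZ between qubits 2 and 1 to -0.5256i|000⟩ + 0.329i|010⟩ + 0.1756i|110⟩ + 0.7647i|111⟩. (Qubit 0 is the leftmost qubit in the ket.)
-0.5256i|000⟩ + 0.329i|010⟩ + 0.1756i|110⟩ - 0.7647i|111⟩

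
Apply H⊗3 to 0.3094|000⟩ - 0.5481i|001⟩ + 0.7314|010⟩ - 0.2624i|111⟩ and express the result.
(0.368 - 0.2866i)|000⟩ + (0.368 + 0.2866i)|001⟩ + (-0.1492 - 0.101i)|010⟩ + (-0.1492 + 0.101i)|011⟩ + (0.368 - 0.101i)|100⟩ + (0.368 + 0.101i)|101⟩ + (-0.1492 - 0.2866i)|110⟩ + (-0.1492 + 0.2866i)|111⟩

H⊗3 gives amp(|y⟩) = (1/2√2) Σ_x (−1)^(x·y) amp(|x⟩), where x·y is the number of positions in which both x and y have a 1.
|000⟩: (0.3094 - 0.5481i + 0.7314 - 0.2624i)/(2√2) = (0.368 - 0.2866i)
|001⟩: (0.3094 + 0.5481i + 0.7314 + 0.2624i)/(2√2) = (0.368 + 0.2866i)
|010⟩: (0.3094 - 0.5481i - 0.7314 + 0.2624i)/(2√2) = (-0.1492 - 0.101i)
|011⟩: (0.3094 + 0.5481i - 0.7314 - 0.2624i)/(2√2) = (-0.1492 + 0.101i)
|100⟩: (0.3094 - 0.5481i + 0.7314 + 0.2624i)/(2√2) = (0.368 - 0.101i)
|101⟩: (0.3094 + 0.5481i + 0.7314 - 0.2624i)/(2√2) = (0.368 + 0.101i)
|110⟩: (0.3094 - 0.5481i - 0.7314 - 0.2624i)/(2√2) = (-0.1492 - 0.2866i)
|111⟩: (0.3094 + 0.5481i - 0.7314 + 0.2624i)/(2√2) = (-0.1492 + 0.2866i)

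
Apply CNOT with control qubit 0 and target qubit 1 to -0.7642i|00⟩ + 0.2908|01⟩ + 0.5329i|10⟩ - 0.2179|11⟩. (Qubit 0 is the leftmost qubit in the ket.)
-0.7642i|00⟩ + 0.2908|01⟩ - 0.2179|10⟩ + 0.5329i|11⟩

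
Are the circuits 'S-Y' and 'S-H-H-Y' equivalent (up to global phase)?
Yes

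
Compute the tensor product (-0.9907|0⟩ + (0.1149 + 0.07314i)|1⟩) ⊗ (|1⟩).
-0.9907|01⟩ + (0.1149 + 0.07314i)|11⟩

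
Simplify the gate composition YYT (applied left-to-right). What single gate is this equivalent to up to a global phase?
T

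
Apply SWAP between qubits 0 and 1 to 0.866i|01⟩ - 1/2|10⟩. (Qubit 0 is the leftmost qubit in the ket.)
-1/2|01⟩ + 0.866i|10⟩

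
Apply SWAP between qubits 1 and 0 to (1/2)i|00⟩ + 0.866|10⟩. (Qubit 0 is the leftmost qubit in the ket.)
(1/2)i|00⟩ + 0.866|01⟩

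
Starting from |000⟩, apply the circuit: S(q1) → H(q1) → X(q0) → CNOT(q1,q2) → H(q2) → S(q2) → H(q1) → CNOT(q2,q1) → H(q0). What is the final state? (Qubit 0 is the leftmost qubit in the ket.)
1/2|000⟩ + (1/2)i|001⟩ - 1/2|100⟩ - (1/2)i|101⟩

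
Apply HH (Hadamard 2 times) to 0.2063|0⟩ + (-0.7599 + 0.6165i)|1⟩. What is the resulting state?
0.2063|0⟩ + (-0.7599 + 0.6165i)|1⟩

H² = I, so an even number of Hadamards cancels: H^2 = I and the state is unchanged.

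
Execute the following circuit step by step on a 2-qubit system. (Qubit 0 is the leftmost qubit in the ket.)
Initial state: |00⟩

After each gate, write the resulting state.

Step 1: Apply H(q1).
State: 1/√2|00⟩ + 1/√2|01⟩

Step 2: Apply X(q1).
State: 1/√2|00⟩ + 1/√2|01⟩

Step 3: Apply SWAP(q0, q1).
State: 1/√2|00⟩ + 1/√2|10⟩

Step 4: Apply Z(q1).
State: 1/√2|00⟩ + 1/√2|10⟩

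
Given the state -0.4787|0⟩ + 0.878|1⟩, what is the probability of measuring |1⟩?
0.7709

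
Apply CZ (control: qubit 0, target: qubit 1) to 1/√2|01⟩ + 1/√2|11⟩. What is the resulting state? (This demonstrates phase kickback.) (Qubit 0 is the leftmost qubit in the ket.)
1/√2|01⟩ - 1/√2|11⟩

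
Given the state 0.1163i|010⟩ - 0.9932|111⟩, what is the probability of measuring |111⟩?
0.9864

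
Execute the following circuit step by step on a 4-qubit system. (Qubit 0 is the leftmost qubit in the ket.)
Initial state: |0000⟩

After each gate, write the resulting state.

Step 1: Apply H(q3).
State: 1/√2|0000⟩ + 1/√2|0001⟩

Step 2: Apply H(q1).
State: 1/2|0000⟩ + 1/2|0001⟩ + 1/2|0100⟩ + 1/2|0101⟩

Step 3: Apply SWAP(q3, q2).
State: 1/2|0000⟩ + 1/2|0010⟩ + 1/2|0100⟩ + 1/2|0110⟩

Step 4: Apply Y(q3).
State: (1/2)i|0001⟩ + (1/2)i|0011⟩ + (1/2)i|0101⟩ + (1/2)i|0111⟩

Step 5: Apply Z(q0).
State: (1/2)i|0001⟩ + (1/2)i|0011⟩ + (1/2)i|0101⟩ + (1/2)i|0111⟩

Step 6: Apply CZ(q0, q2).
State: (1/2)i|0001⟩ + (1/2)i|0011⟩ + (1/2)i|0101⟩ + (1/2)i|0111⟩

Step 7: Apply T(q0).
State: (1/2)i|0001⟩ + (1/2)i|0011⟩ + (1/2)i|0101⟩ + (1/2)i|0111⟩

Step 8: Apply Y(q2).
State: 1/2|0001⟩ - 1/2|0011⟩ + 1/2|0101⟩ - 1/2|0111⟩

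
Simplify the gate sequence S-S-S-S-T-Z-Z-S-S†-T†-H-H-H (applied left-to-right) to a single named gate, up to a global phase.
H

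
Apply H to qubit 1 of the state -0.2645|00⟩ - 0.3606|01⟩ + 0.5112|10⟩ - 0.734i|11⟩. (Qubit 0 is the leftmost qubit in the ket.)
-0.442|00⟩ + 0.06795|01⟩ + (0.3615 - 0.519i)|10⟩ + (0.3615 + 0.519i)|11⟩

H on qubit 1 mixes each pair of kets that differ only in qubit 1: amplitudes (a, b) of (|…0…⟩, |…1…⟩) become ((a + b)/√2, (a − b)/√2). Kets absent from the input have amplitude 0.
(|00⟩, |01⟩): (a, b) = (-0.2645, -0.3606) → (-0.442, 0.06795)
(|10⟩, |11⟩): (a, b) = (0.5112, -0.734i) → ((0.3615 - 0.519i), (0.3615 + 0.519i))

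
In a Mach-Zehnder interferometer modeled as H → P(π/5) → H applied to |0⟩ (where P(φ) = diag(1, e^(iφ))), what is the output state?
(0.9045 + 0.2939i)|0⟩ + (0.09549 - 0.2939i)|1⟩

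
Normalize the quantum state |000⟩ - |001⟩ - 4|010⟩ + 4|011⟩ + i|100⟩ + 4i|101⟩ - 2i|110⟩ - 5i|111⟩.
0.1118|000⟩ - 0.1118|001⟩ - 1/√5|010⟩ + 1/√5|011⟩ + 0.1118i|100⟩ + (1/√5)i|101⟩ - 0.2236i|110⟩ - 0.559i|111⟩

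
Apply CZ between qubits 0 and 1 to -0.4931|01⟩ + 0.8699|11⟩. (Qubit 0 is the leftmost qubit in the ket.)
-0.4931|01⟩ - 0.8699|11⟩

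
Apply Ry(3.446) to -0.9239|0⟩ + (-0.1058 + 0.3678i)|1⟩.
(0.2447 - 0.3635i)|0⟩ + (-0.8972 - 0.05576i)|1⟩

Ry(3.446) = [[cos(θ/2), −sin(θ/2)], [sin(θ/2), cos(θ/2)]]; θ = 3.446, cos(θ/2) ≈ -0.151617, sin(θ/2) ≈ 0.988439.
With a = amp(|0⟩) = -0.9239 and b = amp(|1⟩) = (-0.1058 + 0.3678i):
new amp(|0⟩) = (-0.151617)·a + (-0.988439)·b = (0.2447 - 0.3635i)
new amp(|1⟩) = (0.988439)·a + (-0.151617)·b = (-0.8972 - 0.05576i)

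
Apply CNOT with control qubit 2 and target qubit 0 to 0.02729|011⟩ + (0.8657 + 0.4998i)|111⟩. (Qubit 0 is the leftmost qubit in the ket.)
(0.8657 + 0.4998i)|011⟩ + 0.02729|111⟩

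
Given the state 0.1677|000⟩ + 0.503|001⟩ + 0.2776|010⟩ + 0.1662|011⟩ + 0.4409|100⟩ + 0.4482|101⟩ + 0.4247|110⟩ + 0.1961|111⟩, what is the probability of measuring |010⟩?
0.07706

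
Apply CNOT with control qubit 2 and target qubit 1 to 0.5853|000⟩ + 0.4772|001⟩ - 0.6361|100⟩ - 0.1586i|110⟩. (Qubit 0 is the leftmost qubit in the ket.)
0.5853|000⟩ + 0.4772|011⟩ - 0.6361|100⟩ - 0.1586i|110⟩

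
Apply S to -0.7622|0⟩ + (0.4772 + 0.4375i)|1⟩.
-0.7622|0⟩ + (-0.4375 + 0.4772i)|1⟩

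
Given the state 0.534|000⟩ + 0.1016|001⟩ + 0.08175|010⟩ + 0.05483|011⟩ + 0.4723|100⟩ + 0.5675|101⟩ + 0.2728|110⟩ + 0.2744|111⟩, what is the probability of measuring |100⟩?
0.2231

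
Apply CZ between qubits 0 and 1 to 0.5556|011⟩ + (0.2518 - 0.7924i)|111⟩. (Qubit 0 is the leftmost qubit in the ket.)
0.5556|011⟩ + (-0.2518 + 0.7924i)|111⟩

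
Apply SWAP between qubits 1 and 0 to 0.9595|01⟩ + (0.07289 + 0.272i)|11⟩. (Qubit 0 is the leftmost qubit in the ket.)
0.9595|10⟩ + (0.07289 + 0.272i)|11⟩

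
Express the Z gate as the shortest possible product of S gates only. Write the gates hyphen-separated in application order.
S-S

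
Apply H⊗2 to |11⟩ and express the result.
1/2|00⟩ - 1/2|01⟩ - 1/2|10⟩ + 1/2|11⟩

H⊗2 gives amp(|y⟩) = (1/2) Σ_x (−1)^(x·y) amp(|x⟩), where x·y is the number of positions in which both x and y have a 1.
|00⟩: (1)/2 = 1/2
|01⟩: (-1)/2 = -1/2
|10⟩: (-1)/2 = -1/2
|11⟩: (1)/2 = 1/2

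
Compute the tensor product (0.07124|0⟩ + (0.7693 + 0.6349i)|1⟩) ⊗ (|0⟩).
0.07124|00⟩ + (0.7693 + 0.6349i)|10⟩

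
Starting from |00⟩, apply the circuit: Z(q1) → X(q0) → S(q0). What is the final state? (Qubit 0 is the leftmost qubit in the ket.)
i|10⟩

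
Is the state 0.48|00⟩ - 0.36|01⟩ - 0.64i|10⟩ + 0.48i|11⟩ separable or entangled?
Separable

Writing the state as a|00⟩ + b|01⟩ + c|10⟩ + d|11⟩, it is a product state iff ad − bc = 0.
Here (a, b, c, d) = (0.48, -0.36, -0.64i, 0.48i): ad − bc = (0.48)(0.48i) − (-0.36)(-0.64i) = 0, so the state is separable.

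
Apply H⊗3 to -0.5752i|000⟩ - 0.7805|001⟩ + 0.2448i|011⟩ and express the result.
(-0.2759 - 0.1168i)|000⟩ + (0.2759 - 0.2899i)|001⟩ + (-0.2759 - 0.2899i)|010⟩ + (0.2759 - 0.1168i)|011⟩ + (-0.2759 - 0.1168i)|100⟩ + (0.2759 - 0.2899i)|101⟩ + (-0.2759 - 0.2899i)|110⟩ + (0.2759 - 0.1168i)|111⟩

H⊗3 gives amp(|y⟩) = (1/2√2) Σ_x (−1)^(x·y) amp(|x⟩), where x·y is the number of positions in which both x and y have a 1.
|000⟩: (-0.5752i - 0.7805 + 0.2448i)/(2√2) = (-0.2759 - 0.1168i)
|001⟩: (-0.5752i + 0.7805 - 0.2448i)/(2√2) = (0.2759 - 0.2899i)
|010⟩: (-0.5752i - 0.7805 - 0.2448i)/(2√2) = (-0.2759 - 0.2899i)
|011⟩: (-0.5752i + 0.7805 + 0.2448i)/(2√2) = (0.2759 - 0.1168i)
|100⟩: (-0.5752i - 0.7805 + 0.2448i)/(2√2) = (-0.2759 - 0.1168i)
|101⟩: (-0.5752i + 0.7805 - 0.2448i)/(2√2) = (0.2759 - 0.2899i)
|110⟩: (-0.5752i - 0.7805 - 0.2448i)/(2√2) = (-0.2759 - 0.2899i)
|111⟩: (-0.5752i + 0.7805 + 0.2448i)/(2√2) = (0.2759 - 0.1168i)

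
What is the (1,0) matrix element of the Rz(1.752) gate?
0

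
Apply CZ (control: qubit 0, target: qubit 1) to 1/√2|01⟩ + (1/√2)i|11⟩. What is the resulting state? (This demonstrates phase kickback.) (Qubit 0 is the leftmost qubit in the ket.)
1/√2|01⟩ - (1/√2)i|11⟩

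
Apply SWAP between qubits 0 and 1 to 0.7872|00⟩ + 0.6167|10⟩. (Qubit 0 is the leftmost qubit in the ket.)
0.7872|00⟩ + 0.6167|01⟩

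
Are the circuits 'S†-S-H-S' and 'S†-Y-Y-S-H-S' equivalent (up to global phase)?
Yes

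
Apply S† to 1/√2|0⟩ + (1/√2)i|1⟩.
1/√2|0⟩ + 1/√2|1⟩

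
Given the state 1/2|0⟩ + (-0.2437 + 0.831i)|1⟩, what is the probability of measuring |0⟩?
1/4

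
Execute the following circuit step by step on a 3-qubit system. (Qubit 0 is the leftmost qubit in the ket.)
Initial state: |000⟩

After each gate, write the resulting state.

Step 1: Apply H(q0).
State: 1/√2|000⟩ + 1/√2|100⟩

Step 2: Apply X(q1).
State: 1/√2|010⟩ + 1/√2|110⟩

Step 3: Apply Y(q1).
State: -(1/√2)i|000⟩ - (1/√2)i|100⟩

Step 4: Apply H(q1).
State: -(1/2)i|000⟩ - (1/2)i|010⟩ - (1/2)i|100⟩ - (1/2)i|110⟩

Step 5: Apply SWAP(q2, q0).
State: -(1/2)i|000⟩ - (1/2)i|001⟩ - (1/2)i|010⟩ - (1/2)i|011⟩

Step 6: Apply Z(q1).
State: -(1/2)i|000⟩ - (1/2)i|001⟩ + (1/2)i|010⟩ + (1/2)i|011⟩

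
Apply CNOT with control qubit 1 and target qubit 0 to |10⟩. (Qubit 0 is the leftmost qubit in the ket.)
|10⟩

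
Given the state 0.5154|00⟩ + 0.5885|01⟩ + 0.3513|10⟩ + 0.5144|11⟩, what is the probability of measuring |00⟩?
0.2656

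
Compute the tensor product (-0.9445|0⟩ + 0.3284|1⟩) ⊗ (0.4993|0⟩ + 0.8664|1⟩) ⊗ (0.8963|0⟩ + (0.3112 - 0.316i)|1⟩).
-0.4227|000⟩ + (-0.1468 + 0.149i)|001⟩ - 0.7335|010⟩ + (-0.2547 + 0.2586i)|011⟩ + 0.147|100⟩ + (0.05103 - 0.05181i)|101⟩ + 0.255|110⟩ + (0.08854 - 0.08991i)|111⟩

amp(|b₁b₂…⟩) = product of the factor amplitudes for bits b₁, b₂, …; only kets whose every factor amplitude is nonzero survive.
|000⟩: (-0.9445)(0.4993)(0.8963) = -0.4227
|001⟩: (-0.9445)(0.4993)(0.3112 - 0.316i) = (-0.1468 + 0.149i)
|010⟩: (-0.9445)(0.8664)(0.8963) = -0.7335
|011⟩: (-0.9445)(0.8664)(0.3112 - 0.316i) = (-0.2547 + 0.2586i)
|100⟩: (0.3284)(0.4993)(0.8963) = 0.147
|101⟩: (0.3284)(0.4993)(0.3112 - 0.316i) = (0.05103 - 0.05181i)
|110⟩: (0.3284)(0.8664)(0.8963) = 0.255
|111⟩: (0.3284)(0.8664)(0.3112 - 0.316i) = (0.08854 - 0.08991i)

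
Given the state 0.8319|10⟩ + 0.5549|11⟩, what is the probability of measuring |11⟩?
0.3079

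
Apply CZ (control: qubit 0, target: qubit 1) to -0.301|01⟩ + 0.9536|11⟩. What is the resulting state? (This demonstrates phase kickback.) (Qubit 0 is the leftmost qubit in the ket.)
-0.301|01⟩ - 0.9536|11⟩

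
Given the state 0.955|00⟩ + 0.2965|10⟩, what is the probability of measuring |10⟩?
0.08791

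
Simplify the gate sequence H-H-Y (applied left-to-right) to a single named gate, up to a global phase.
Y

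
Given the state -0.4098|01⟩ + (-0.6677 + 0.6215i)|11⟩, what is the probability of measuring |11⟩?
0.8321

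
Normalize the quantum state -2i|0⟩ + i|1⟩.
-0.8944i|0⟩ + (1/√5)i|1⟩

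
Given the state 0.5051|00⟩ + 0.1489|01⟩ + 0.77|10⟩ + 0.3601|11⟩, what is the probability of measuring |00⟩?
0.2551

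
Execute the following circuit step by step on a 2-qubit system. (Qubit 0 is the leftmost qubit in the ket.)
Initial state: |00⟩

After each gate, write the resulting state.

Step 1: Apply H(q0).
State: 1/√2|00⟩ + 1/√2|10⟩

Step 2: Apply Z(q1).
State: 1/√2|00⟩ + 1/√2|10⟩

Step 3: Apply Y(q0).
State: -(1/√2)i|00⟩ + (1/√2)i|10⟩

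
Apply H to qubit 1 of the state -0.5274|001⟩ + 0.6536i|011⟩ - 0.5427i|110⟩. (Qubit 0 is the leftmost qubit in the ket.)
(-0.3729 + 0.4622i)|001⟩ + (-0.3729 - 0.4622i)|011⟩ - 0.3837i|100⟩ + 0.3837i|110⟩

H on qubit 1 mixes each pair of kets that differ only in qubit 1: amplitudes (a, b) of (|…0…⟩, |…1…⟩) become ((a + b)/√2, (a − b)/√2). Kets absent from the input have amplitude 0.
(|001⟩, |011⟩): (a, b) = (-0.5274, 0.6536i) → ((-0.3729 + 0.4622i), (-0.3729 - 0.4622i))
(|100⟩, |110⟩): (a, b) = (0, -0.5427i) → (-0.3837i, 0.3837i)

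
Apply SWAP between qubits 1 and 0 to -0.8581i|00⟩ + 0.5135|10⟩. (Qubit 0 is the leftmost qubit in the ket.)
-0.8581i|00⟩ + 0.5135|01⟩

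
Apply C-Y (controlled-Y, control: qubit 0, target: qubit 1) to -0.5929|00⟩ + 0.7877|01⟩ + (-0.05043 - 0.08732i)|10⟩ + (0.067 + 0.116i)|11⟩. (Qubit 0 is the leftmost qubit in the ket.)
-0.5929|00⟩ + 0.7877|01⟩ + (0.116 - 0.067i)|10⟩ + (0.08732 - 0.05043i)|11⟩

C-Y leaves the control-|0⟩ kets |00⟩, |01⟩ unchanged and applies Y to qubit 1 on the control-|1⟩ pair (|10⟩, |11⟩).
Y = [[0, -i], [i, 0]].
With a = amp(|10⟩) = (-0.05043 - 0.08732i) and b = amp(|11⟩) = (0.067 + 0.116i):
new amp(|10⟩) = (-i)·b = (0.116 - 0.067i)
new amp(|11⟩) = (i)·a = (0.08732 - 0.05043i)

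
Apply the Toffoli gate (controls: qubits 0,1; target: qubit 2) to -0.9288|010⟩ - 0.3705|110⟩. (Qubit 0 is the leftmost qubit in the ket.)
-0.9288|010⟩ - 0.3705|111⟩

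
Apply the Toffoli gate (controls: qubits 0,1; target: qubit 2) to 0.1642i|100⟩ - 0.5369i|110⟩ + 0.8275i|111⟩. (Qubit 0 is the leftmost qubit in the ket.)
0.1642i|100⟩ + 0.8275i|110⟩ - 0.5369i|111⟩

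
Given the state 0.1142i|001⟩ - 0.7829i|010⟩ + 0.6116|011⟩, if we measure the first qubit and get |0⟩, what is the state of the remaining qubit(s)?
0.1142i|01⟩ - 0.7829i|10⟩ + 0.6116|11⟩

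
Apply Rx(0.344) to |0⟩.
0.9852|0⟩ - 0.1712i|1⟩

Rx(0.344) = [[cos(θ/2), −i·sin(θ/2)], [−i·sin(θ/2), cos(θ/2)]]; θ = 0.344, cos(θ/2) ≈ 0.985244, sin(θ/2) ≈ 0.171153.
With a = amp(|0⟩) = 1 and b = amp(|1⟩) = 0:
new amp(|0⟩) = (0.985244)·a + (-0.171153i)·b = 0.9852
new amp(|1⟩) = (-0.171153i)·a + (0.985244)·b = -0.1712i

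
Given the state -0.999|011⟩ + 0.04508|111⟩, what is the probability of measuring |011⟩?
0.998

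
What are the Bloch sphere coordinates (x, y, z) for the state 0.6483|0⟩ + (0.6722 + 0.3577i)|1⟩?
(0.8716, 0.4638, -0.1595)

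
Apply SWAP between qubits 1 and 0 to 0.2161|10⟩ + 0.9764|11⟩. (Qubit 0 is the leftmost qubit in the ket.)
0.2161|01⟩ + 0.9764|11⟩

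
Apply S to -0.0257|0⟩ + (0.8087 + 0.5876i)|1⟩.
-0.0257|0⟩ + (-0.5876 + 0.8087i)|1⟩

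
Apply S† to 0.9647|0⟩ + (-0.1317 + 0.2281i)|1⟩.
0.9647|0⟩ + (0.2281 + 0.1317i)|1⟩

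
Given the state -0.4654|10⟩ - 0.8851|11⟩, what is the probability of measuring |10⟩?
0.2166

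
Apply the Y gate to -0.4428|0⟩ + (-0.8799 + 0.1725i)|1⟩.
(0.1725 + 0.8799i)|0⟩ - 0.4428i|1⟩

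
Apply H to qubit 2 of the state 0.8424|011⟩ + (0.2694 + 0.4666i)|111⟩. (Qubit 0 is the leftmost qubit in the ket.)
0.5957|010⟩ - 0.5957|011⟩ + (0.1905 + 0.3299i)|110⟩ + (-0.1905 - 0.3299i)|111⟩

H on qubit 2 mixes each pair of kets that differ only in qubit 2: amplitudes (a, b) of (|…0…⟩, |…1…⟩) become ((a + b)/√2, (a − b)/√2). Kets absent from the input have amplitude 0.
(|010⟩, |011⟩): (a, b) = (0, 0.8424) → (0.5957, -0.5957)
(|110⟩, |111⟩): (a, b) = (0, (0.2694 + 0.4666i)) → ((0.1905 + 0.3299i), (-0.1905 - 0.3299i))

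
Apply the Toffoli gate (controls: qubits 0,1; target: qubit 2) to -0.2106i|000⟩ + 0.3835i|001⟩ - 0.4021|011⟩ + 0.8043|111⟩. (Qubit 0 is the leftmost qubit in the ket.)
-0.2106i|000⟩ + 0.3835i|001⟩ - 0.4021|011⟩ + 0.8043|110⟩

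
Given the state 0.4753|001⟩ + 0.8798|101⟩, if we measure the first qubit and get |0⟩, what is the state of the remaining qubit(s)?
|01⟩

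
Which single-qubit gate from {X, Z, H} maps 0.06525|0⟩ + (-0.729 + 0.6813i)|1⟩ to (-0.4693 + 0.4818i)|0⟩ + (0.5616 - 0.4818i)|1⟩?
H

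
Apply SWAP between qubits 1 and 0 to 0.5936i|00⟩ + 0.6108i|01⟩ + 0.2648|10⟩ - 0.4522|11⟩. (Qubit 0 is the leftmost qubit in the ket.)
0.5936i|00⟩ + 0.2648|01⟩ + 0.6108i|10⟩ - 0.4522|11⟩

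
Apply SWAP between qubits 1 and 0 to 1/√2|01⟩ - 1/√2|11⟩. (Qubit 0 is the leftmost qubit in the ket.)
1/√2|10⟩ - 1/√2|11⟩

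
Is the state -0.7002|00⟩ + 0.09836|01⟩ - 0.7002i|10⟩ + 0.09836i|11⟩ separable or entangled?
Separable

Writing the state as a|00⟩ + b|01⟩ + c|10⟩ + d|11⟩, it is a product state iff ad − bc = 0.
Here (a, b, c, d) = (-0.7002, 0.09836, -0.7002i, 0.09836i): ad − bc = (-0.7002)(0.09836i) − (0.09836)(-0.7002i) = 0, so the state is separable.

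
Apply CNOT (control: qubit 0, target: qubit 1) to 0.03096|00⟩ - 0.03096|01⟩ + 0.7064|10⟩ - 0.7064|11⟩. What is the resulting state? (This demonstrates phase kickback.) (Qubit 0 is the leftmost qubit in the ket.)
0.03096|00⟩ - 0.03096|01⟩ - 0.7064|10⟩ + 0.7064|11⟩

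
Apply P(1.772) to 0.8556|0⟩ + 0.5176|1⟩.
0.8556|0⟩ + (-0.1034 + 0.5072i)|1⟩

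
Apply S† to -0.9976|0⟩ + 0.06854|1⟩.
-0.9976|0⟩ - 0.06854i|1⟩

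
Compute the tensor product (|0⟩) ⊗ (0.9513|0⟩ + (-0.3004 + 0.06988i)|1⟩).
0.9513|00⟩ + (-0.3004 + 0.06988i)|01⟩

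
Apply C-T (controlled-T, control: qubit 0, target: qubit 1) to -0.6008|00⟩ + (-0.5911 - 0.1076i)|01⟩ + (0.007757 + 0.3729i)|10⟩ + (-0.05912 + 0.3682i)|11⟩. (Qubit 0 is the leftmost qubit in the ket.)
-0.6008|00⟩ + (-0.5911 - 0.1076i)|01⟩ + (0.007757 + 0.3729i)|10⟩ + (-0.3022 + 0.2186i)|11⟩

C-T leaves the control-|0⟩ kets |00⟩, |01⟩ unchanged and applies T to qubit 1 on the control-|1⟩ pair (|10⟩, |11⟩).
T = [[1, 0], [0, (1/√2 + (1/√2)i)]].
With a = amp(|10⟩) = (0.007757 + 0.3729i) and b = amp(|11⟩) = (-0.05912 + 0.3682i):
new amp(|10⟩) = (1)·a = (0.007757 + 0.3729i)
new amp(|11⟩) = (1/√2 + (1/√2)i)·b = (-0.3022 + 0.2186i)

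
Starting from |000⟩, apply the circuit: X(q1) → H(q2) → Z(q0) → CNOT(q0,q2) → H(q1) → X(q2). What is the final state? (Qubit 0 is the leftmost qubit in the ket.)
1/2|000⟩ + 1/2|001⟩ - 1/2|010⟩ - 1/2|011⟩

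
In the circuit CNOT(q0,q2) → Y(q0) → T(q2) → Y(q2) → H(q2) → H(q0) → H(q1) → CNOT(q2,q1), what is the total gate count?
8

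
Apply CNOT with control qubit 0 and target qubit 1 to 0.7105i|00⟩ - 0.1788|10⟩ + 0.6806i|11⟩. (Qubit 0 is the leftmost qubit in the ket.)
0.7105i|00⟩ + 0.6806i|10⟩ - 0.1788|11⟩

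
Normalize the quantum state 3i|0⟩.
i|0⟩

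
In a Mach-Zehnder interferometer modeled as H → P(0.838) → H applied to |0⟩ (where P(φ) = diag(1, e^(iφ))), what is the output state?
(0.8345 + 0.3717i)|0⟩ + (0.1655 - 0.3717i)|1⟩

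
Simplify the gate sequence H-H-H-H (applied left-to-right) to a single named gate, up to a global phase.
I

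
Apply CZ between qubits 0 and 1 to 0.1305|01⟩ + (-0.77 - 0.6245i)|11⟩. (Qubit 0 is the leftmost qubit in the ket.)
0.1305|01⟩ + (0.77 + 0.6245i)|11⟩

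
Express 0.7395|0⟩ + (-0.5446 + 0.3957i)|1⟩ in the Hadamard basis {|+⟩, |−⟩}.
(0.1378 + 0.2798i)|+⟩ + (0.908 - 0.2798i)|−⟩

With |ψ⟩ = α|0⟩ + β|1⟩, the Hadamard-basis coefficients are ⟨+|ψ⟩ = (α + β)/√2 and ⟨−|ψ⟩ = (α − β)/√2.
Here α = 0.7395, β = (-0.5446 + 0.3957i): (α + β)/√2 = (0.1378 + 0.2798i), (α − β)/√2 = (0.908 - 0.2798i).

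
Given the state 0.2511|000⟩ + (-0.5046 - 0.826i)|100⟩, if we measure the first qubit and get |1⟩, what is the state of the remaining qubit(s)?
(-0.5213 - 0.8534i)|00⟩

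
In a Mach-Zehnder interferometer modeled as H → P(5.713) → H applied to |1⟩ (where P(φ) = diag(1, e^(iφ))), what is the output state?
(0.0791 + 0.2699i)|0⟩ + (0.9209 - 0.2699i)|1⟩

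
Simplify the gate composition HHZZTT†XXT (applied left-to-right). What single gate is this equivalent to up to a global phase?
T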